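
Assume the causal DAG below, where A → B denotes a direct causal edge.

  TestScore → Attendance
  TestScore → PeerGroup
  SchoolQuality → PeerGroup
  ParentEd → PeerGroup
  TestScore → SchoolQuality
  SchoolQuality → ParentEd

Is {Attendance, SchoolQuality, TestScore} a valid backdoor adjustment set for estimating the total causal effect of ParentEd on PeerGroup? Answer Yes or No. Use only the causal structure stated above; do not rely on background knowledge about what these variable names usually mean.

Yes

Backdoor paths from ParentEd to PeerGroup (paths whose first edge points into ParentEd):
  P1: ParentEd <- SchoolQuality <- TestScore -> PeerGroup
  P2: ParentEd <- SchoolQuality -> PeerGroup
Condition 1 (no descendant of ParentEd in the set): holds — descendants of ParentEd are {PeerGroup}; none are in {Attendance, SchoolQuality, TestScore}.
Condition 2 (every backdoor path blocked by {Attendance, SchoolQuality, TestScore}):
  P1: blocked at chain node SchoolQuality ∈ conditioning set.
  P2: blocked at fork node SchoolQuality ∈ conditioning set.
{Attendance, SchoolQuality, TestScore} satisfies the backdoor criterion.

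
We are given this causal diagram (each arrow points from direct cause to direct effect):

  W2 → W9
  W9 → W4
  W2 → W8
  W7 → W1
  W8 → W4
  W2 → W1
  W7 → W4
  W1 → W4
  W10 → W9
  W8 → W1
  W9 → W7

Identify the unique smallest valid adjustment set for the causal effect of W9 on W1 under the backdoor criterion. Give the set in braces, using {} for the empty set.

Variables eligible for adjustment (non-descendants of W9, excluding W9 and W1): {W10, W2, W8}.
Backdoor paths from W9 to W1:
  P1: W9 <- W2 -> W8 -> W1
  P2: W9 <- W2 -> W8 -> W4 <- W7 -> W1
  P3: W9 <- W2 -> W8 -> W4 <- W1
  P4: W9 <- W2 -> W1
The empty set is not sufficient: P1 (W9 <- W2 -> W8 -> W1) has no collider blocking it and no conditioned non-collider, so it is open.
Try {W2}:
  P1: blocked at fork node W2 ∈ conditioning set.
  P2: blocked at fork node W2 ∈ conditioning set.
  P3: blocked at fork node W2 ∈ conditioning set.
  P4: blocked at fork node W2 ∈ conditioning set.
{W2} contains no descendant of W9 and blocks every backdoor path.
No other singleton works — e.g. {W10} leaves P1 open — so {W2} is the unique smallest valid adjustment set.

{W2}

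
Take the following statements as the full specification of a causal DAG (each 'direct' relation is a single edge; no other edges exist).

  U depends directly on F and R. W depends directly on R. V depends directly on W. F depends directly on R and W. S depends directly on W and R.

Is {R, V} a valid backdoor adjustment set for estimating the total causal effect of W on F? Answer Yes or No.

Backdoor paths from W to F (paths whose first edge points into W):
  P1: W <- R -> F
  P2: W <- R -> U <- F
Condition 1 (no descendant of W in the set): FAILS — V is a descendant of W.
Condition 2 (every backdoor path blocked by {R, V}):
  P1: blocked at fork node R ∈ conditioning set.
  P2: blocked at fork node R ∈ conditioning set.
{R, V} does not satisfy the backdoor criterion.

No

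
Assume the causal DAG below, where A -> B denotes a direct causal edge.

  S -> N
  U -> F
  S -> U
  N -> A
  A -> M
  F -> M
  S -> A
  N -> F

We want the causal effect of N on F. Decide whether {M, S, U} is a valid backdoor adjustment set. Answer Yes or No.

No

Backdoor paths from N to F (paths whose first edge points into N):
  P1: N <- S -> U -> F
  P2: N <- S -> A -> M <- F
Condition 1 (no descendant of N in the set): FAILS — M is a descendant of N.
Condition 2 (every backdoor path blocked by {M, S, U}):
  P1: blocked at fork node S ∈ conditioning set.
  P2: blocked at fork node S ∈ conditioning set.
{M, S, U} does not satisfy the backdoor criterion.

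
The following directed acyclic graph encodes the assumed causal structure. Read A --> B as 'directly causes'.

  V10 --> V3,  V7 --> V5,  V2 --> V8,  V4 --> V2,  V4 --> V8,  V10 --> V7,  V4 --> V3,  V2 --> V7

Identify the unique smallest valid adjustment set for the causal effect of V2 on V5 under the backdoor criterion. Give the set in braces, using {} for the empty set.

{}

Variables eligible for adjustment (non-descendants of V2, excluding V2 and V5): {V10, V3, V4}.
Backdoor paths from V2 to V5:
  P1: V2 <- V4 -> V3 <- V10 -> V7 -> V5
Each backdoor path contains an unconditioned collider, so every path is already blocked with the empty conditioning set:
  P1: blocked at collider V3 (neither it nor any descendant is in the conditioning set).
The empty set is therefore the unique smallest valid set.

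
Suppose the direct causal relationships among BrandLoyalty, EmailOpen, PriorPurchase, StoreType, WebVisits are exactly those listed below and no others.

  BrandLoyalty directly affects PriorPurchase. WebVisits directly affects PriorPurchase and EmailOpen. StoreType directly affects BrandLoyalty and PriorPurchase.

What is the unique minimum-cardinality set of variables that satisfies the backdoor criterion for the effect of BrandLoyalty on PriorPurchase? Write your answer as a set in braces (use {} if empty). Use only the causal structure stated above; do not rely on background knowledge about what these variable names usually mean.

{StoreType}

Variables eligible for adjustment (non-descendants of BrandLoyalty, excluding BrandLoyalty and PriorPurchase): {EmailOpen, StoreType, WebVisits}.
Backdoor paths from BrandLoyalty to PriorPurchase:
  P1: BrandLoyalty <- StoreType -> PriorPurchase
The empty set is not sufficient: P1 (BrandLoyalty <- StoreType -> PriorPurchase) has no collider blocking it and no conditioned non-collider, so it is open.
Try {StoreType}:
  P1: blocked at fork node StoreType ∈ conditioning set.
{StoreType} contains no descendant of BrandLoyalty and blocks every backdoor path.
No other singleton works — e.g. {WebVisits} leaves P1 open — so {StoreType} is the unique smallest valid adjustment set.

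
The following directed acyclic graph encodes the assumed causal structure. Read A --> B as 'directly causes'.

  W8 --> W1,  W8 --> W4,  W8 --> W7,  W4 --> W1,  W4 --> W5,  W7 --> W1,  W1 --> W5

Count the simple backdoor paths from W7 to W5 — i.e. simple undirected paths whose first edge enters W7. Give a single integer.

A backdoor path from W7 to W5 is any simple undirected path whose first edge points into W7 (i.e. leaves W7 via a parent).
Parents of W7: {W8}.
Enumerating:
  P1: W7 <- W8 -> W4 -> W1 -> W5
  P2: W7 <- W8 -> W4 -> W5
  P3: W7 <- W8 -> W1 <- W4 -> W5
  P4: W7 <- W8 -> W1 -> W5
That exhausts the simple backdoor paths. Count: 4.

4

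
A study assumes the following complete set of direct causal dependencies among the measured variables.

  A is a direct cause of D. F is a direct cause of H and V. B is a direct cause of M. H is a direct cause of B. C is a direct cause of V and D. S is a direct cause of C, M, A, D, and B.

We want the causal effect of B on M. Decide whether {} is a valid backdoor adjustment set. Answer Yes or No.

Backdoor paths from B to M (paths whose first edge points into B):
  P1: B <- S -> M
  P2: B <- H <- F -> V <- C <- S -> M
  P3: B <- H <- F -> V <- C -> D <- S -> M
  P4: B <- H <- F -> V <- C -> D <- A <- S -> M
Condition 1 (no descendant of B in the set): holds — descendants of B are {M}; none are in {}.
Condition 2 (every backdoor path blocked by {}):
  P1: open — no interior node is in the conditioning set.
  P2: blocked at collider V (neither it nor any descendant is in the conditioning set).
  P3: blocked at collider V (neither it nor any descendant is in the conditioning set).
  P4: blocked at collider V (neither it nor any descendant is in the conditioning set).
{} does not satisfy the backdoor criterion.

No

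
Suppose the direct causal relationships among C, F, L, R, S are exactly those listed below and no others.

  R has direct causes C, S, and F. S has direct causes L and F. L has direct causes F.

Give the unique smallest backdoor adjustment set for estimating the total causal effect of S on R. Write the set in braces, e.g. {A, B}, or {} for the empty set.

{F}

Variables eligible for adjustment (non-descendants of S, excluding S and R): {C, F, L}.
Backdoor paths from S to R:
  P1: S <- F -> R
  P2: S <- L <- F -> R
The empty set is not sufficient: P1 (S <- F -> R) has no collider blocking it and no conditioned non-collider, so it is open.
Try {F}:
  P1: blocked at fork node F ∈ conditioning set.
  P2: blocked at fork node F ∈ conditioning set.
{F} contains no descendant of S and blocks every backdoor path.
No other singleton works — e.g. {L} leaves P1 open — so {F} is the unique smallest valid adjustment set.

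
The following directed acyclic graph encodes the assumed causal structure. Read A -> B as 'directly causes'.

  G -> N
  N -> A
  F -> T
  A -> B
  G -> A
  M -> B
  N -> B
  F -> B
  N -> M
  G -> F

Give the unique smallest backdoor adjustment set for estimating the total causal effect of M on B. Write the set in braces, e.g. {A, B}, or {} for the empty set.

Variables eligible for adjustment (non-descendants of M, excluding M and B): {A, F, G, N, T}.
Backdoor paths from M to B:
  P1: M <- N <- G -> F -> B
  P2: M <- N <- G -> A -> B
  P3: M <- N -> A <- G -> F -> B
  P4: M <- N -> A -> B
  P5: M <- N -> B
The empty set is not sufficient: P1 (M <- N <- G -> F -> B) has no collider blocking it and no conditioned non-collider, so it is open.
Try {N}:
  P1: blocked at chain node N ∈ conditioning set.
  P2: blocked at chain node N ∈ conditioning set.
  P3: blocked at fork node N ∈ conditioning set.
  P4: blocked at fork node N ∈ conditioning set.
  P5: blocked at fork node N ∈ conditioning set.
{N} contains no descendant of M and blocks every backdoor path.
No other singleton works — e.g. {G} leaves P4 open — so {N} is the unique smallest valid adjustment set.

{N}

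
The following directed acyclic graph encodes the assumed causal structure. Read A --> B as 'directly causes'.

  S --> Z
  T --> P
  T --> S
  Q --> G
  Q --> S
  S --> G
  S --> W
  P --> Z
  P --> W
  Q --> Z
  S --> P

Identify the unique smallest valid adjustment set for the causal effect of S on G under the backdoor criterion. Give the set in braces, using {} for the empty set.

{Q}

Variables eligible for adjustment (non-descendants of S, excluding S and G): {Q, T}.
Backdoor paths from S to G:
  P1: S <- T -> P -> Z <- Q -> G
  P2: S <- Q -> G
The empty set is not sufficient: P2 (S <- Q -> G) has no collider blocking it and no conditioned non-collider, so it is open.
Try {Q}:
  P1: blocked at collider Z (neither it nor any descendant is in the conditioning set).
  P2: blocked at fork node Q ∈ conditioning set.
{Q} contains no descendant of S and blocks every backdoor path.
No other singleton works — e.g. {T} leaves P2 open — so {Q} is the unique smallest valid adjustment set.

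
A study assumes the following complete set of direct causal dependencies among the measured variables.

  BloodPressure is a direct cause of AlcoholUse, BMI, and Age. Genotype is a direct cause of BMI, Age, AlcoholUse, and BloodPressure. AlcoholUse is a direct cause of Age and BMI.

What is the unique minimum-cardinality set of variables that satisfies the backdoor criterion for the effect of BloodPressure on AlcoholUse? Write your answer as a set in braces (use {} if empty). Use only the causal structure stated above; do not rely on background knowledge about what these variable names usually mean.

{Genotype}

Variables eligible for adjustment (non-descendants of BloodPressure, excluding BloodPressure and AlcoholUse): {Genotype}.
Backdoor paths from BloodPressure to AlcoholUse:
  P1: BloodPressure <- Genotype -> AlcoholUse
  P2: BloodPressure <- Genotype -> BMI <- AlcoholUse
  P3: BloodPressure <- Genotype -> Age <- AlcoholUse
The empty set is not sufficient: P1 (BloodPressure <- Genotype -> AlcoholUse) has no collider blocking it and no conditioned non-collider, so it is open.
Try {Genotype}:
  P1: blocked at fork node Genotype ∈ conditioning set.
  P2: blocked at fork node Genotype ∈ conditioning set.
  P3: blocked at fork node Genotype ∈ conditioning set.
{Genotype} contains no descendant of BloodPressure and blocks every backdoor path.
{Genotype} is the unique smallest valid adjustment set.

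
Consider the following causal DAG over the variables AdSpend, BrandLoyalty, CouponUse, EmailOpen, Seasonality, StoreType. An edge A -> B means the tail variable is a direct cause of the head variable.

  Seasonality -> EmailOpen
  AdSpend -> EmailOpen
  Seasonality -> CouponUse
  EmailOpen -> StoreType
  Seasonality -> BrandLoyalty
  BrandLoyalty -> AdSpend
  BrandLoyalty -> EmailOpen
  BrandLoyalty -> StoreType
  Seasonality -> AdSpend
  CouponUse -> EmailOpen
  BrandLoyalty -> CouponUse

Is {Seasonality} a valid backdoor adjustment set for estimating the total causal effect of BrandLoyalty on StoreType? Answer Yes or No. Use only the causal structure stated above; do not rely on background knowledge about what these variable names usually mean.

Yes

Backdoor paths from BrandLoyalty to StoreType (paths whose first edge points into BrandLoyalty):
  P1: BrandLoyalty <- Seasonality -> CouponUse -> EmailOpen -> StoreType
  P2: BrandLoyalty <- Seasonality -> AdSpend -> EmailOpen -> StoreType
  P3: BrandLoyalty <- Seasonality -> EmailOpen -> StoreType
Condition 1 (no descendant of BrandLoyalty in the set): holds — descendants of BrandLoyalty are {AdSpend, CouponUse, EmailOpen, StoreType}; none are in {Seasonality}.
Condition 2 (every backdoor path blocked by {Seasonality}):
  P1: blocked at fork node Seasonality ∈ conditioning set.
  P2: blocked at fork node Seasonality ∈ conditioning set.
  P3: blocked at fork node Seasonality ∈ conditioning set.
{Seasonality} satisfies the backdoor criterion.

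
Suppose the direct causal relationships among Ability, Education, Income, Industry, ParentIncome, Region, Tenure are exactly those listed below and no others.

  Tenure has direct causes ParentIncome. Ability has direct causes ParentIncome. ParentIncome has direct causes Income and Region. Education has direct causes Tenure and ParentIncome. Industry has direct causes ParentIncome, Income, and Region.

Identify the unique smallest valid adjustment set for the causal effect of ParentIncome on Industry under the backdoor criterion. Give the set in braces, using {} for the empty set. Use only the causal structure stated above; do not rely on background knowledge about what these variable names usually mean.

{Income, Region}

Variables eligible for adjustment (non-descendants of ParentIncome, excluding ParentIncome and Industry): {Income, Region}.
Backdoor paths from ParentIncome to Industry:
  P1: ParentIncome <- Region -> Industry
  P2: ParentIncome <- Income -> Industry
The empty set is not sufficient: P1 (ParentIncome <- Region -> Industry) has no collider blocking it and no conditioned non-collider, so it is open.
Try {Income, Region}:
  P1: blocked at fork node Region ∈ conditioning set.
  P2: blocked at fork node Income ∈ conditioning set.
{Income, Region} contains no descendant of ParentIncome and blocks every backdoor path.
Every element of {Income, Region} is needed (dropping Income leaves P2 open; dropping Region leaves P1 open), so no proper subset is valid.
Among all size-2 subsets of the eligible variables, only {Income, Region} blocks every backdoor path, so it is the unique smallest valid adjustment set.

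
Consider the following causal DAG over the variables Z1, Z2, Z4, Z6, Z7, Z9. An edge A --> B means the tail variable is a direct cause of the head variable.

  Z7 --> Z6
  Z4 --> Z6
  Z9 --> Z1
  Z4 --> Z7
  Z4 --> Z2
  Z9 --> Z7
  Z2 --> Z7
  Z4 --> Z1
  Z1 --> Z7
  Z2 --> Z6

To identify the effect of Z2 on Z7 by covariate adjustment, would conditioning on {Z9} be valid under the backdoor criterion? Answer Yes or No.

No

Backdoor paths from Z2 to Z7 (paths whose first edge points into Z2):
  P1: Z2 <- Z4 -> Z1 <- Z9 -> Z7
  P2: Z2 <- Z4 -> Z1 -> Z7
  P3: Z2 <- Z4 -> Z7
  P4: Z2 <- Z4 -> Z6 <- Z7
Condition 1 (no descendant of Z2 in the set): holds — descendants of Z2 are {Z6, Z7}; none are in {Z9}.
Condition 2 (every backdoor path blocked by {Z9}):
  P1: blocked at collider Z1 (neither it nor any descendant is in the conditioning set).
  P2: open — no interior node is in the conditioning set.
  P3: open — no interior node is in the conditioning set.
  P4: blocked at collider Z6 (neither it nor any descendant is in the conditioning set).
{Z9} does not satisfy the backdoor criterion.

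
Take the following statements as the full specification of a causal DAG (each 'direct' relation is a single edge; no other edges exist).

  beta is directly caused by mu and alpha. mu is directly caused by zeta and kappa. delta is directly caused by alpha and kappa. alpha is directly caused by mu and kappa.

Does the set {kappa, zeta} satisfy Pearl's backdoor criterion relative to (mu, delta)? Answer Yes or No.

Backdoor paths from mu to delta (paths whose first edge points into mu):
  P1: mu <- kappa -> alpha -> delta
  P2: mu <- kappa -> delta
Condition 1 (no descendant of mu in the set): holds — descendants of mu are {alpha, beta, delta}; none are in {kappa, zeta}.
Condition 2 (every backdoor path blocked by {kappa, zeta}):
  P1: blocked at fork node kappa ∈ conditioning set.
  P2: blocked at fork node kappa ∈ conditioning set.
{kappa, zeta} satisfies the backdoor criterion.

Yes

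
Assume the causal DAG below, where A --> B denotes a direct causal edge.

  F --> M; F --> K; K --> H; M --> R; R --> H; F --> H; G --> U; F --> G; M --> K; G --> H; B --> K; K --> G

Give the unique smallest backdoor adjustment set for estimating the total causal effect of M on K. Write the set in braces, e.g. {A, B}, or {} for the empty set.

Variables eligible for adjustment (non-descendants of M, excluding M and K): {B, F}.
Backdoor paths from M to K:
  P1: M <- F -> K
  P2: M <- F -> G <- K
  P3: M <- F -> G -> H <- K
  P4: M <- F -> H <- K
  P5: M <- F -> H <- G <- K
The empty set is not sufficient: P1 (M <- F -> K) has no collider blocking it and no conditioned non-collider, so it is open.
Try {F}:
  P1: blocked at fork node F ∈ conditioning set.
  P2: blocked at fork node F ∈ conditioning set.
  P3: blocked at fork node F ∈ conditioning set.
  P4: blocked at fork node F ∈ conditioning set.
  P5: blocked at fork node F ∈ conditioning set.
{F} contains no descendant of M and blocks every backdoor path.
No other singleton works — e.g. {B} leaves P1 open — so {F} is the unique smallest valid adjustment set.

{F}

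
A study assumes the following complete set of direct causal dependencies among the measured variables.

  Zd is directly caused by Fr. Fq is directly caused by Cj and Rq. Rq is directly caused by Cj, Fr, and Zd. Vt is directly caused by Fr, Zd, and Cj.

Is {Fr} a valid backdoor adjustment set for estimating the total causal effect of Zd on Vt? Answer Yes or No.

Backdoor paths from Zd to Vt (paths whose first edge points into Zd):
  P1: Zd <- Fr -> Vt
  P2: Zd <- Fr -> Rq <- Cj -> Vt
  P3: Zd <- Fr -> Rq -> Fq <- Cj -> Vt
Condition 1 (no descendant of Zd in the set): holds — descendants of Zd are {Fq, Rq, Vt}; none are in {Fr}.
Condition 2 (every backdoor path blocked by {Fr}):
  P1: blocked at fork node Fr ∈ conditioning set.
  P2: blocked at fork node Fr ∈ conditioning set.
  P3: blocked at fork node Fr ∈ conditioning set.
{Fr} satisfies the backdoor criterion.

Yes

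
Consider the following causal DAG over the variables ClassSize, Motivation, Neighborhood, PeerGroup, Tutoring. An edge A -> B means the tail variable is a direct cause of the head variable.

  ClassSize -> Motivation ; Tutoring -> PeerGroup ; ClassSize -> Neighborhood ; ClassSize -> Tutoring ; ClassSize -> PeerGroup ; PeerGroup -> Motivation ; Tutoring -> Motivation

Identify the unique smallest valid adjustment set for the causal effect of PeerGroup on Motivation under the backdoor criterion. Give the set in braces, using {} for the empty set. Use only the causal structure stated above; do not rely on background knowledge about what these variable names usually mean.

Variables eligible for adjustment (non-descendants of PeerGroup, excluding PeerGroup and Motivation): {ClassSize, Neighborhood, Tutoring}.
Backdoor paths from PeerGroup to Motivation:
  P1: PeerGroup <- ClassSize -> Tutoring -> Motivation
  P2: PeerGroup <- ClassSize -> Motivation
  P3: PeerGroup <- Tutoring <- ClassSize -> Motivation
  P4: PeerGroup <- Tutoring -> Motivation
The empty set is not sufficient: P1 (PeerGroup <- ClassSize -> Tutoring -> Motivation) has no collider blocking it and no conditioned non-collider, so it is open.
Try {ClassSize, Tutoring}:
  P1: blocked at fork node ClassSize ∈ conditioning set.
  P2: blocked at fork node ClassSize ∈ conditioning set.
  P3: blocked at chain node Tutoring ∈ conditioning set.
  P4: blocked at fork node Tutoring ∈ conditioning set.
{ClassSize, Tutoring} contains no descendant of PeerGroup and blocks every backdoor path.
Every element of {ClassSize, Tutoring} is needed (dropping ClassSize leaves P2 open; dropping Tutoring leaves P4 open), so no proper subset is valid.
Among all size-2 subsets of the eligible variables, only {ClassSize, Tutoring} blocks every backdoor path, so it is the unique smallest valid adjustment set.

{ClassSize, Tutoring}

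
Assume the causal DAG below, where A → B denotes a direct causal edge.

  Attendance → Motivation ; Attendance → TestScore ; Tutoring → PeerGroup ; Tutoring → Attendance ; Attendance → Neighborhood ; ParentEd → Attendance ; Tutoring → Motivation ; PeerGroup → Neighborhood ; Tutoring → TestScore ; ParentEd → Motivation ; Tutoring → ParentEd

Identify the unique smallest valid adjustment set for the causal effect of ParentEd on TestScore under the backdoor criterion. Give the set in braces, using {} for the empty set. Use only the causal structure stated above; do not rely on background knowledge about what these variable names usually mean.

{Tutoring}

Variables eligible for adjustment (non-descendants of ParentEd, excluding ParentEd and TestScore): {PeerGroup, Tutoring}.
Backdoor paths from ParentEd to TestScore:
  P1: ParentEd <- Tutoring -> PeerGroup -> Neighborhood <- Attendance -> TestScore
  P2: ParentEd <- Tutoring -> Attendance -> TestScore
  P3: ParentEd <- Tutoring -> TestScore
  P4: ParentEd <- Tutoring -> Motivation <- Attendance -> TestScore
The empty set is not sufficient: P2 (ParentEd <- Tutoring -> Attendance -> TestScore) has no collider blocking it and no conditioned non-collider, so it is open.
Try {Tutoring}:
  P1: blocked at fork node Tutoring ∈ conditioning set.
  P2: blocked at fork node Tutoring ∈ conditioning set.
  P3: blocked at fork node Tutoring ∈ conditioning set.
  P4: blocked at fork node Tutoring ∈ conditioning set.
{Tutoring} contains no descendant of ParentEd and blocks every backdoor path.
No other singleton works — e.g. {PeerGroup} leaves P2 open — so {Tutoring} is the unique smallest valid adjustment set.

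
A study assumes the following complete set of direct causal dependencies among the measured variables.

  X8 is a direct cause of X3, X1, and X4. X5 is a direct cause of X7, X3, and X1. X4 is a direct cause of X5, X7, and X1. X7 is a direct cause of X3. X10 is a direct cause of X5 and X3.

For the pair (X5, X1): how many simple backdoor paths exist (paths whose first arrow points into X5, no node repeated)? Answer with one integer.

7

A backdoor path from X5 to X1 is any simple undirected path whose first edge points into X5 (i.e. leaves X5 via a parent).
Parents of X5: {X10, X4}.
Enumerating:
  P1: X5 <- X10 -> X3 <- X8 -> X4 -> X1
  P2: X5 <- X10 -> X3 <- X8 -> X1
  P3: X5 <- X10 -> X3 <- X7 <- X4 <- X8 -> X1
  P4: X5 <- X10 -> X3 <- X7 <- X4 -> X1
  P5: X5 <- X4 <- X8 -> X1
  P6: X5 <- X4 -> X7 -> X3 <- X8 -> X1
  P7: X5 <- X4 -> X1
That exhausts the simple backdoor paths. Count: 7.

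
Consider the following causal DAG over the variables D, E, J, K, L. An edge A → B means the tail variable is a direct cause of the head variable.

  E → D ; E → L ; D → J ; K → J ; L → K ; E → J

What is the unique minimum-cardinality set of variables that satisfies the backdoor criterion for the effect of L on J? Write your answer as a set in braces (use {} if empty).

{E}

Variables eligible for adjustment (non-descendants of L, excluding L and J): {D, E}.
Backdoor paths from L to J:
  P1: L <- E -> D -> J
  P2: L <- E -> J
The empty set is not sufficient: P1 (L <- E -> D -> J) has no collider blocking it and no conditioned non-collider, so it is open.
Try {E}:
  P1: blocked at fork node E ∈ conditioning set.
  P2: blocked at fork node E ∈ conditioning set.
{E} contains no descendant of L and blocks every backdoor path.
No other singleton works — e.g. {D} leaves P2 open — so {E} is the unique smallest valid adjustment set.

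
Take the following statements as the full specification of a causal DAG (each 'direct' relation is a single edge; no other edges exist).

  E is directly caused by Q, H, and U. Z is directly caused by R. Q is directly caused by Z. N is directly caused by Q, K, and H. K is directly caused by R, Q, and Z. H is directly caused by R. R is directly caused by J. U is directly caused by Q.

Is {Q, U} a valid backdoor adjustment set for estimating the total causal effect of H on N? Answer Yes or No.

Backdoor paths from H to N (paths whose first edge points into H):
  P1: H <- R -> Z -> Q -> K -> N
  P2: H <- R -> Z -> Q -> N
  P3: H <- R -> Z -> K <- Q -> N
  P4: H <- R -> Z -> K -> N
  P5: H <- R -> K <- Z -> Q -> N
  P6: H <- R -> K <- Q -> N
  P7: H <- R -> K -> N
Condition 1 (no descendant of H in the set): holds — descendants of H are {E, N}; none are in {Q, U}.
Condition 2 (every backdoor path blocked by {Q, U}):
  P1: blocked at chain node Q ∈ conditioning set.
  P2: blocked at chain node Q ∈ conditioning set.
  P3: blocked at collider K (neither it nor any descendant is in the conditioning set).
  P4: open — no interior node is in the conditioning set.
  P5: blocked at collider K (neither it nor any descendant is in the conditioning set).
  P6: blocked at collider K (neither it nor any descendant is in the conditioning set).
  P7: open — no interior node is in the conditioning set.
{Q, U} does not satisfy the backdoor criterion.

No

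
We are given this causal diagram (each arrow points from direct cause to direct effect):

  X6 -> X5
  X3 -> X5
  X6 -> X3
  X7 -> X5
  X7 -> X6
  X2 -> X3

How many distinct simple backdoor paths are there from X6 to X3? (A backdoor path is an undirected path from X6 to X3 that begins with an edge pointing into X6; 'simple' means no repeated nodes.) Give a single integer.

A backdoor path from X6 to X3 is any simple undirected path whose first edge points into X6 (i.e. leaves X6 via a parent).
Parents of X6: {X7}.
Enumerating:
  P1: X6 <- X7 -> X5 <- X3
That exhausts the simple backdoor paths. Count: 1.

1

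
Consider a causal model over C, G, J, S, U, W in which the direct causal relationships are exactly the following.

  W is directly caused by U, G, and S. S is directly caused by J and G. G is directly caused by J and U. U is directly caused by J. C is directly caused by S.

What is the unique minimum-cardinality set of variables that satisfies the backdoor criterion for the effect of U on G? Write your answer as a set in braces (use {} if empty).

{J}

Variables eligible for adjustment (non-descendants of U, excluding U and G): {J}.
Backdoor paths from U to G:
  P1: U <- J -> G
  P2: U <- J -> S <- G
  P3: U <- J -> S -> W <- G
The empty set is not sufficient: P1 (U <- J -> G) has no collider blocking it and no conditioned non-collider, so it is open.
Try {J}:
  P1: blocked at fork node J ∈ conditioning set.
  P2: blocked at fork node J ∈ conditioning set.
  P3: blocked at fork node J ∈ conditioning set.
{J} contains no descendant of U and blocks every backdoor path.
{J} is the unique smallest valid adjustment set.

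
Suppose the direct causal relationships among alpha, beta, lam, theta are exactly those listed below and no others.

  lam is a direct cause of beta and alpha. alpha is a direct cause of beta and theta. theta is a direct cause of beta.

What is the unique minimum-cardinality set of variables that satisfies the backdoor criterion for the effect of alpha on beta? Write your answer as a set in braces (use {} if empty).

Variables eligible for adjustment (non-descendants of alpha, excluding alpha and beta): {lam}.
Backdoor paths from alpha to beta:
  P1: alpha <- lam -> beta
The empty set is not sufficient: P1 (alpha <- lam -> beta) has no collider blocking it and no conditioned non-collider, so it is open.
Try {lam}:
  P1: blocked at fork node lam ∈ conditioning set.
{lam} contains no descendant of alpha and blocks every backdoor path.
{lam} is the unique smallest valid adjustment set.

{lam}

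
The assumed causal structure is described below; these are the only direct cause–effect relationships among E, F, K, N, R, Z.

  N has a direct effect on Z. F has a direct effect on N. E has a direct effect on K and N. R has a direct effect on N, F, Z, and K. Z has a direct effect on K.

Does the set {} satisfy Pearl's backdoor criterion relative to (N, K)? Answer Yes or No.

No

Backdoor paths from N to K (paths whose first edge points into N):
  P1: N <- R -> Z -> K
  P2: N <- R -> K
  P3: N <- E -> K
  P4: N <- F <- R -> Z -> K
  P5: N <- F <- R -> K
Condition 1 (no descendant of N in the set): holds — descendants of N are {K, Z}; none are in {}.
Condition 2 (every backdoor path blocked by {}):
  P1: open — no interior node is in the conditioning set.
  P2: open — no interior node is in the conditioning set.
  P3: open — no interior node is in the conditioning set.
  P4: open — no interior node is in the conditioning set.
  P5: open — no interior node is in the conditioning set.
{} does not satisfy the backdoor criterion.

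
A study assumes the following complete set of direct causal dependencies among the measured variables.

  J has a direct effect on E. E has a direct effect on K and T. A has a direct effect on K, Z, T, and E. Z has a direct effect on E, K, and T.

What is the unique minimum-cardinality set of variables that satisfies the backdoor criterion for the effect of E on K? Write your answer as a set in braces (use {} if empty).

Variables eligible for adjustment (non-descendants of E, excluding E and K): {A, J, Z}.
Backdoor paths from E to K:
  P1: E <- A -> Z -> K
  P2: E <- A -> K
  P3: E <- A -> T <- Z -> K
  P4: E <- Z <- A -> K
  P5: E <- Z -> K
  P6: E <- Z -> T <- A -> K
The empty set is not sufficient: P1 (E <- A -> Z -> K) has no collider blocking it and no conditioned non-collider, so it is open.
Try {A, Z}:
  P1: blocked at fork node A ∈ conditioning set.
  P2: blocked at fork node A ∈ conditioning set.
  P3: blocked at fork node A ∈ conditioning set.
  P4: blocked at chain node Z ∈ conditioning set.
  P5: blocked at fork node Z ∈ conditioning set.
  P6: blocked at fork node Z ∈ conditioning set.
{A, Z} contains no descendant of E and blocks every backdoor path.
Every element of {A, Z} is needed (dropping A leaves P2 open; dropping Z leaves P5 open), so no proper subset is valid.
Among all size-2 subsets of the eligible variables, only {A, Z} blocks every backdoor path, so it is the unique smallest valid adjustment set.

{A, Z}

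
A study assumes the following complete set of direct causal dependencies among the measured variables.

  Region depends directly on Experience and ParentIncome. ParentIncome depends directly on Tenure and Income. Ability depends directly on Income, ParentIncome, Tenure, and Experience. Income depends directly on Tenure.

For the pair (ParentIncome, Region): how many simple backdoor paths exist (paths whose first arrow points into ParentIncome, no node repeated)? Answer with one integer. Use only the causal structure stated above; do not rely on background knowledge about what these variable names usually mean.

4

A backdoor path from ParentIncome to Region is any simple undirected path whose first edge points into ParentIncome (i.e. leaves ParentIncome via a parent).
Parents of ParentIncome: {Income, Tenure}.
Enumerating:
  P1: ParentIncome <- Tenure -> Income -> Ability <- Experience -> Region
  P2: ParentIncome <- Tenure -> Ability <- Experience -> Region
  P3: ParentIncome <- Income <- Tenure -> Ability <- Experience -> Region
  P4: ParentIncome <- Income -> Ability <- Experience -> Region
That exhausts the simple backdoor paths. Count: 4.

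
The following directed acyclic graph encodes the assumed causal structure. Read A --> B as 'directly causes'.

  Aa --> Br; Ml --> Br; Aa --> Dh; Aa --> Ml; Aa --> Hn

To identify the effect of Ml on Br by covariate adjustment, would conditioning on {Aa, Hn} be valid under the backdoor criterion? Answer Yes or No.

Yes

Backdoor paths from Ml to Br (paths whose first edge points into Ml):
  P1: Ml <- Aa -> Br
Condition 1 (no descendant of Ml in the set): holds — descendants of Ml are {Br}; none are in {Aa, Hn}.
Condition 2 (every backdoor path blocked by {Aa, Hn}):
  P1: blocked at fork node Aa ∈ conditioning set.
{Aa, Hn} satisfies the backdoor criterion.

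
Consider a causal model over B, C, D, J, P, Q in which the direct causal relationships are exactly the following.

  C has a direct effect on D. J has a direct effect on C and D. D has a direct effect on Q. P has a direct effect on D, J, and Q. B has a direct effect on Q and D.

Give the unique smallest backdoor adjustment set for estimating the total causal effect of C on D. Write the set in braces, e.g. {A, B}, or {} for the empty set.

Variables eligible for adjustment (non-descendants of C, excluding C and D): {B, J, P}.
Backdoor paths from C to D:
  P1: C <- J <- P -> D
  P2: C <- J <- P -> Q <- B -> D
  P3: C <- J <- P -> Q <- D
  P4: C <- J -> D
The empty set is not sufficient: P1 (C <- J <- P -> D) has no collider blocking it and no conditioned non-collider, so it is open.
Try {J}:
  P1: blocked at chain node J ∈ conditioning set.
  P2: blocked at chain node J ∈ conditioning set.
  P3: blocked at chain node J ∈ conditioning set.
  P4: blocked at fork node J ∈ conditioning set.
{J} contains no descendant of C and blocks every backdoor path.
No other singleton works — e.g. {P} leaves P4 open — so {J} is the unique smallest valid adjustment set.

{J}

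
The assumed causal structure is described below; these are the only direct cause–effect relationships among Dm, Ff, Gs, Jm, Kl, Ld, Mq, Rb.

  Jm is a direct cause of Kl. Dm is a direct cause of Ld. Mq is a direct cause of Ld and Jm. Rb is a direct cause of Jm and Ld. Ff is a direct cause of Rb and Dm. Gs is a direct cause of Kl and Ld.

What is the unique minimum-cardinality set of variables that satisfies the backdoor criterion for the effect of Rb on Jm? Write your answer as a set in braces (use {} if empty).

Variables eligible for adjustment (non-descendants of Rb, excluding Rb and Jm): {Dm, Ff, Gs, Mq}.
Backdoor paths from Rb to Jm:
  P1: Rb <- Ff -> Dm -> Ld <- Gs -> Kl <- Jm
  P2: Rb <- Ff -> Dm -> Ld <- Mq -> Jm
Each backdoor path contains an unconditioned collider, so every path is already blocked with the empty conditioning set:
  P1: blocked at collider Ld (neither it nor any descendant is in the conditioning set).
  P2: blocked at collider Ld (neither it nor any descendant is in the conditioning set).
The empty set is therefore the unique smallest valid set.

{}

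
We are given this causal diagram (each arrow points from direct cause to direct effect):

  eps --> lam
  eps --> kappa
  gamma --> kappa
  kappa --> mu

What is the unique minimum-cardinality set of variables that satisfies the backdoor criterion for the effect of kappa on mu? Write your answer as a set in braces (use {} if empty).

Variables eligible for adjustment (non-descendants of kappa, excluding kappa and mu): {eps, gamma, lam}.
Backdoor paths from kappa to mu:
  (none)
With no backdoor paths the empty set already satisfies the criterion, and it is trivially minimal.

{}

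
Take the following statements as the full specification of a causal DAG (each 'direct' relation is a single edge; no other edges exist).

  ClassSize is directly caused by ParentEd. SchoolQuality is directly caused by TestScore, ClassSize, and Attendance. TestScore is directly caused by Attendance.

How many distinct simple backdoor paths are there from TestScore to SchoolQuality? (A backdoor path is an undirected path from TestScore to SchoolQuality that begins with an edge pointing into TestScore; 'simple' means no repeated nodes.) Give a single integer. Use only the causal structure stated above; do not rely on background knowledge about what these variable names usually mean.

1

A backdoor path from TestScore to SchoolQuality is any simple undirected path whose first edge points into TestScore (i.e. leaves TestScore via a parent).
Parents of TestScore: {Attendance}.
Enumerating:
  P1: TestScore <- Attendance -> SchoolQuality
That exhausts the simple backdoor paths. Count: 1.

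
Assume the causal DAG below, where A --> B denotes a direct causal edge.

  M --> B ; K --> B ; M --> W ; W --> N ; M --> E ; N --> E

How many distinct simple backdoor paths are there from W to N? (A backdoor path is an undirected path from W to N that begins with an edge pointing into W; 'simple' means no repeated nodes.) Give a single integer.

A backdoor path from W to N is any simple undirected path whose first edge points into W (i.e. leaves W via a parent).
Parents of W: {M}.
Enumerating:
  P1: W <- M -> E <- N
That exhausts the simple backdoor paths. Count: 1.

1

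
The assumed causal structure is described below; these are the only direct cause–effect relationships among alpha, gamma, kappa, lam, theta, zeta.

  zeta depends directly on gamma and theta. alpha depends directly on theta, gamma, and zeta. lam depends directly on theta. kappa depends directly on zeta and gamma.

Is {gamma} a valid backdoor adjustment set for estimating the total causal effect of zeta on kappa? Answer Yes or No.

Yes

Backdoor paths from zeta to kappa (paths whose first edge points into zeta):
  P1: zeta <- theta -> alpha <- gamma -> kappa
  P2: zeta <- gamma -> kappa
Condition 1 (no descendant of zeta in the set): holds — descendants of zeta are {alpha, kappa}; none are in {gamma}.
Condition 2 (every backdoor path blocked by {gamma}):
  P1: blocked at collider alpha (neither it nor any descendant is in the conditioning set).
  P2: blocked at fork node gamma ∈ conditioning set.
{gamma} satisfies the backdoor criterion.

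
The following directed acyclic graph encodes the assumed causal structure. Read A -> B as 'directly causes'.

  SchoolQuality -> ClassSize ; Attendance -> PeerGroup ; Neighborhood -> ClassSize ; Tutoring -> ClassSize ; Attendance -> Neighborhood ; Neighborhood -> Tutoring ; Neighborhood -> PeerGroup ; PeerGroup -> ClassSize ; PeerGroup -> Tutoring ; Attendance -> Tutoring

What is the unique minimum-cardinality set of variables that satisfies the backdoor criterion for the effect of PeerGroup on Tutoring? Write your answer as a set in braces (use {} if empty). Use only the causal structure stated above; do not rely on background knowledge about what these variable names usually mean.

Variables eligible for adjustment (non-descendants of PeerGroup, excluding PeerGroup and Tutoring): {Attendance, Neighborhood, SchoolQuality}.
Backdoor paths from PeerGroup to Tutoring:
  P1: PeerGroup <- Attendance -> Neighborhood -> Tutoring
  P2: PeerGroup <- Attendance -> Neighborhood -> ClassSize <- Tutoring
  P3: PeerGroup <- Attendance -> Tutoring
  P4: PeerGroup <- Neighborhood <- Attendance -> Tutoring
  P5: PeerGroup <- Neighborhood -> Tutoring
  P6: PeerGroup <- Neighborhood -> ClassSize <- Tutoring
The empty set is not sufficient: P1 (PeerGroup <- Attendance -> Neighborhood -> Tutoring) has no collider blocking it and no conditioned non-collider, so it is open.
Try {Attendance, Neighborhood}:
  P1: blocked at fork node Attendance ∈ conditioning set.
  P2: blocked at fork node Attendance ∈ conditioning set.
  P3: blocked at fork node Attendance ∈ conditioning set.
  P4: blocked at chain node Neighborhood ∈ conditioning set.
  P5: blocked at fork node Neighborhood ∈ conditioning set.
  P6: blocked at fork node Neighborhood ∈ conditioning set.
{Attendance, Neighborhood} contains no descendant of PeerGroup and blocks every backdoor path.
Every element of {Attendance, Neighborhood} is needed (dropping Attendance leaves P3 open; dropping Neighborhood leaves P5 open), so no proper subset is valid.
Among all size-2 subsets of the eligible variables, only {Attendance, Neighborhood} blocks every backdoor path, so it is the unique smallest valid adjustment set.

{Attendance, Neighborhood}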